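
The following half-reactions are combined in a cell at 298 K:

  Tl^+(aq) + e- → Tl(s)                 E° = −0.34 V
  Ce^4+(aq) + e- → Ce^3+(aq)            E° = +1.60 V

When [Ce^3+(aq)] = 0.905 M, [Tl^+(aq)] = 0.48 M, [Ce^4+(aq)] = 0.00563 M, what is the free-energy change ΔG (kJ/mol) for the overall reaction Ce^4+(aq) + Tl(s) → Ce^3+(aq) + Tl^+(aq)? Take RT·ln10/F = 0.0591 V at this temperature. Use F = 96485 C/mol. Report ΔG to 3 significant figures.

With Ce⁴⁺/Ce³⁺ reduced at the cathode, E°cell = +1.60 − (−0.34) = +1.94 V and n = 1.
The reaction quotient is ([Ce^3+(aq)]·[Tl^+(aq)]) / [Ce^4+(aq)] = 77.2; by Nernst, E = +1.94 − (0.0591/1)(1.887) = +1.8285 V.
Finally ΔG = −nFE = −(1)(96485 C/mol)(+1.8285 V) = −176 kJ/mol.

−176 kJ/mol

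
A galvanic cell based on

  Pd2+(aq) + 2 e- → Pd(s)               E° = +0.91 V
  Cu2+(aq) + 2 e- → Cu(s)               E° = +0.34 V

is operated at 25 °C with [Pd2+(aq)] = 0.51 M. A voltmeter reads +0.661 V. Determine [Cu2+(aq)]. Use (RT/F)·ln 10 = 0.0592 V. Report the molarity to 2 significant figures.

0.00043 M

The Pd²⁺/Pd couple has the larger reduction potential, so it is the cathode: E°cell = +0.91 − (+0.34) = +0.57 V and n = 2.
From the Nernst equation, log Q = n(E° − E)/0.0592 = 2·(+0.57 − (+0.661))/0.0592 = −3.074.
Balancing electrons gives Pd2+(aq) + Cu(s) → Pd(s) + Cu2+(aq); thus Q = [Cu2+(aq)] / [Pd2+(aq)].
Isolating [Cu2+(aq)] in Q = 10^{−3.074} yields log [Cu2+(aq)] = −3.366, i.e. 0.00043 M.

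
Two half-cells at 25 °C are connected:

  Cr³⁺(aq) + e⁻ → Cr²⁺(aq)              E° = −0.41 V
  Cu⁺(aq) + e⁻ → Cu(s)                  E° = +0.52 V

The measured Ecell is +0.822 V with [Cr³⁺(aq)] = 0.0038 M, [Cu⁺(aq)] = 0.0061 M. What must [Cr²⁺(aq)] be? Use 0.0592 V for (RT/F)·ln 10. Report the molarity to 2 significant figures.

0.0093 M

The Cu⁺/Cu couple has the larger reduction potential, so it is the cathode: E°cell = +0.52 − (−0.41) = +0.93 V and n = 1.
From the Nernst equation, log Q = n(E° − E)/0.0592 = 1·(+0.93 − (+0.822))/0.0592 = 1.824.
Balancing electrons gives Cu⁺(aq) + Cr²⁺(aq) → Cu(s) + Cr³⁺(aq); thus Q = [Cr³⁺(aq)] / ([Cu⁺(aq)]·[Cr²⁺(aq)]).
Solving for the unknown gives log [Cr²⁺(aq)] = −2.030, so [Cr²⁺(aq)] ≈ 0.0093 M.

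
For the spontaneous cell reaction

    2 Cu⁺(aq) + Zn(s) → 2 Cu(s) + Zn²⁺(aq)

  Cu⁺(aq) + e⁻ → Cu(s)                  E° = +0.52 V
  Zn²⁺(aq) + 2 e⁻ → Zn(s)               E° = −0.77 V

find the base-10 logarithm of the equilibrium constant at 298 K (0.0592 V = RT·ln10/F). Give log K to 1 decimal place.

log K = 43.6

The Cu⁺/Cu couple is reduced (cathode); E°cell = +0.52 − (−0.77) = +1.29 V with n = 2.
At equilibrium E = 0, so log K = nE°cell / 0.0592 = (2)(+1.29) / 0.0592 = 43.6.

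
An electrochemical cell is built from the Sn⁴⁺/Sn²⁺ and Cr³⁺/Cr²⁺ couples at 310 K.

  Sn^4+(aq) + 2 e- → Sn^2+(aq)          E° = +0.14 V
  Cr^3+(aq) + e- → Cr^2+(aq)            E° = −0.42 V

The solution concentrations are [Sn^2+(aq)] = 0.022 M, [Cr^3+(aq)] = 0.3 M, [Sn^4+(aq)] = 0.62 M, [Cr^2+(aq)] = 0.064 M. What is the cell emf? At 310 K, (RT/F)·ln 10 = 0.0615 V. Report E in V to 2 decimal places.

+0.56 V

Sn⁴⁺/Sn²⁺ is reduced (cathode, E° = +0.14 V) and Cr³⁺/Cr²⁺ is oxidized (anode).
E°cell = +0.14 − (−0.42) = +0.56 V, with n = 2 electrons transferred.
Balancing gives Sn^4+(aq) + 2 Cr^2+(aq) → Sn^2+(aq) + 2 Cr^3+(aq); hence Q = ([Sn^2+(aq)]·[Cr^3+(aq)]^2) / ([Sn^4+(aq)]·[Cr^2+(aq)]^2) = 0.78 (log Q = −0.108).
By the Nernst equation, E = +0.56 − (0.0615/2)·(−0.108) = +0.56 V.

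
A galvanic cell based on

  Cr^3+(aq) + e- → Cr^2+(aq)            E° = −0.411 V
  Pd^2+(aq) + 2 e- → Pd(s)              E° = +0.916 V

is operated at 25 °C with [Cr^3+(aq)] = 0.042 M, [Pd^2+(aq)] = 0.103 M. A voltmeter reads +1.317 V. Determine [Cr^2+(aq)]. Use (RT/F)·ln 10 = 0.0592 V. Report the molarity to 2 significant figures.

0.089 M

With Pd²⁺/Pd at the cathode and Cr³⁺/Cr²⁺ at the anode, E°cell = +0.916 − (−0.411) = +1.327 V (n = 2).
From the Nernst equation, log Q = n(E° − E)/0.0592 = 2·(+1.327 − (+1.317))/0.0592 = 0.338.
For Pd^2+(aq) + 2 Cr^2+(aq) → Pd(s) + 2 Cr^3+(aq), the reaction quotient is Q = [Cr^3+(aq)]^2 / ([Pd^2+(aq)]·[Cr^2+(aq)]^2).
Substituting the known concentrations and solving, log [Cr^2+(aq)] = −1.052 and [Cr^2+(aq)] = 0.089 M.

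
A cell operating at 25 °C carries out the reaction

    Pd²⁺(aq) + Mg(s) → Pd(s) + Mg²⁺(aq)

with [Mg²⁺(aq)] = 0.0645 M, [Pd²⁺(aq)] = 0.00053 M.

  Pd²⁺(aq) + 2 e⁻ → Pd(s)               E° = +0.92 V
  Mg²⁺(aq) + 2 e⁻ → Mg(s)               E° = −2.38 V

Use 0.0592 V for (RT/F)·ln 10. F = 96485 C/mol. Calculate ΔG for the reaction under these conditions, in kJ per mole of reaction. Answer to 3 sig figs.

−625 kJ/mol

The standard cell potential is +0.92 − (−2.38) = +3.30 V, with n = 2 electrons in the balanced equation.
Here Q = [Mg²⁺(aq)] / [Pd²⁺(aq)] = 122 (log Q = 2.085), giving E = +3.30 − (0.0592/2)·(2.085) = +3.2383 V.
Then ΔG = −nFE = −2 × 96485 × +3.2383 J/mol = −625 kJ/mol.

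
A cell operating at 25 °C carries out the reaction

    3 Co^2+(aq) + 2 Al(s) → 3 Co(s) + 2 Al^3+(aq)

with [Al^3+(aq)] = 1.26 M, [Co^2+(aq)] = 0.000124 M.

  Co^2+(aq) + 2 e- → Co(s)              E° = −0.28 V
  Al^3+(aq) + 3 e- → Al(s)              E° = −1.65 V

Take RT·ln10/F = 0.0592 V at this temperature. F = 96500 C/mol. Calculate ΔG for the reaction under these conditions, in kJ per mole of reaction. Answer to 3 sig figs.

With Co²⁺/Co reduced at the cathode, E°cell = −0.28 − (−1.65) = +1.37 V and n = 6.
Q = [Al^3+(aq)]^2 / [Co^2+(aq)]^3 = 8.33×10^11, so log Q = 11.920 and E = +1.37 − (0.0592/6)(11.920) = +1.2524 V.
Then ΔG = −nFE = −6 × 96500 × +1.2524 J/mol = −725 kJ/mol.

−725 kJ/mol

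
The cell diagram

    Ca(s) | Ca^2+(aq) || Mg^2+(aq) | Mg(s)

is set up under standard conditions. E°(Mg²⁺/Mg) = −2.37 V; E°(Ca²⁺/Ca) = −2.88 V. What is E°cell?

By convention the left-hand electrode in cell notation is the anode (oxidation) and the right-hand electrode is the cathode (reduction).
E°cell = E°(right) − E°(left) = −2.37 − (−2.88) = +0.51 V.

+0.51 V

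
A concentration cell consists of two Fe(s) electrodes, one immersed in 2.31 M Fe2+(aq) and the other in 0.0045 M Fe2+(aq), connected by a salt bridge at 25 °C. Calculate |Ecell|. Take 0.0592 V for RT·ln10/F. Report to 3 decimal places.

0.080 V

For a concentration cell E°cell = 0, since both electrodes use the same couple.
The compartment with the higher Fe2+(aq) concentration (2.31 M) acts as the cathode; ions are reduced there and produced at the dilute (0.0045 M) anode.
With n = 2, Ecell = −(0.0592/2)·log([dilute]/[conc]) = −(0.0592/2)·log(0.0045/2.31) = +0.080 V.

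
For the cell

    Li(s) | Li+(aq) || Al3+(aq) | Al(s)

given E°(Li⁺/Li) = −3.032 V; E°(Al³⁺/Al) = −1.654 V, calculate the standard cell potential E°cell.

By convention the left-hand electrode in cell notation is the anode (oxidation) and the right-hand electrode is the cathode (reduction).
E°cell = E°(right) − E°(left) = −1.654 − (−3.032) = +1.378 V.

+1.378 V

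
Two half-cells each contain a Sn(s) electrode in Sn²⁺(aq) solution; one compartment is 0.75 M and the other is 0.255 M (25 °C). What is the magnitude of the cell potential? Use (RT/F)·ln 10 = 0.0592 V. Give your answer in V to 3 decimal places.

For a concentration cell E°cell = 0, since both electrodes use the same couple.
The compartment with the higher Sn²⁺(aq) concentration (0.75 M) acts as the cathode; ions are reduced there and produced at the dilute (0.255 M) anode.
With n = 2, Ecell = −(0.0592/2)·log([dilute]/[conc]) = −(0.0592/2)·log(0.255/0.75) = +0.014 V.

0.014 V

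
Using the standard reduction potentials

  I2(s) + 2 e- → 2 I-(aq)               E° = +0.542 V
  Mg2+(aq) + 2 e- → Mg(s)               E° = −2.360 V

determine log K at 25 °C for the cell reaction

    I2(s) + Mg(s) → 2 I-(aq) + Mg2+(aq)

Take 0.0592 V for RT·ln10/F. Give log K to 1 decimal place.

The I₂/I⁻ couple is reduced (cathode); E°cell = +0.542 − (−2.360) = +2.902 V with n = 2.
At equilibrium E = 0, so log K = nE°cell / 0.0592 = (2)(+2.902) / 0.0592 = 98.0.

log K = 98.0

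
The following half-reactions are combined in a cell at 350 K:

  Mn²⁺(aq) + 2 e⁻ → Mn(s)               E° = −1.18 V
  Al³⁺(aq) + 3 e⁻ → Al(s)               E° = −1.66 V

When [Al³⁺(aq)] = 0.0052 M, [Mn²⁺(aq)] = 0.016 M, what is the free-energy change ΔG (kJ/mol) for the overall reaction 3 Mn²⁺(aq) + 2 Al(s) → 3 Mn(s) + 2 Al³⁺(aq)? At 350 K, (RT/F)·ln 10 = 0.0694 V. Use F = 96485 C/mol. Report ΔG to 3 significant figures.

The standard cell potential is −1.18 − (−1.66) = +0.48 V, with n = 6 electrons in the balanced equation.
Here Q = [Al³⁺(aq)]^2 / [Mn²⁺(aq)]^3 = 6.6 (log Q = 0.820), giving E = +0.48 − (0.0694/6)·(0.820) = +0.4705 V.
ΔG = −nFE = −(6)(96485)(+0.4705) J/mol = −272 kJ/mol.

−272 kJ/mol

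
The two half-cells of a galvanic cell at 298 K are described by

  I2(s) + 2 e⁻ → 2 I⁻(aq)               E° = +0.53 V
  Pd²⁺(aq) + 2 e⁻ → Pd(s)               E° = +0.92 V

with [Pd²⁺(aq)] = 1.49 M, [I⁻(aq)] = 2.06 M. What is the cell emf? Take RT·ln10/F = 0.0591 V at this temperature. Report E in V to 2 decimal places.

+0.41 V

Pd²⁺/Pd is reduced (cathode, E° = +0.92 V) and I₂/I⁻ is oxidized (anode).
E°cell = E°cat − E°an = +0.92 − (+0.53) = +0.39 V; n = 2.
Balancing gives Pd²⁺(aq) + 2 I⁻(aq) → Pd(s) + I2(s); hence Q = 1 / ([Pd²⁺(aq)]·[I⁻(aq)]^2) = 0.158 (log Q = −0.801).
By the Nernst equation, E = +0.39 − (0.0591/2)·(−0.801) = +0.41 V.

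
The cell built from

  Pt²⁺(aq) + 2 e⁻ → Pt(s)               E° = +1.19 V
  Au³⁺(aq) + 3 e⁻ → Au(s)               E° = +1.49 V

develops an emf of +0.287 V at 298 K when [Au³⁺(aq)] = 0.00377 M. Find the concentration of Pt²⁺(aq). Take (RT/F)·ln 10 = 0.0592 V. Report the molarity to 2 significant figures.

With Au³⁺/Au at the cathode and Pt²⁺/Pt at the anode, E°cell = +1.49 − (+1.19) = +0.30 V (n = 6).
From the Nernst equation, log Q = n(E° − E)/0.0592 = 6·(+0.30 − (+0.287))/0.0592 = 1.318.
For 2 Au³⁺(aq) + 3 Pt(s) → 2 Au(s) + 3 Pt²⁺(aq), the reaction quotient is Q = [Pt²⁺(aq)]^3 / [Au³⁺(aq)]^2.
Solving for the unknown gives log [Pt²⁺(aq)] = −1.176, so [Pt²⁺(aq)] ≈ 0.067 M.

0.067 M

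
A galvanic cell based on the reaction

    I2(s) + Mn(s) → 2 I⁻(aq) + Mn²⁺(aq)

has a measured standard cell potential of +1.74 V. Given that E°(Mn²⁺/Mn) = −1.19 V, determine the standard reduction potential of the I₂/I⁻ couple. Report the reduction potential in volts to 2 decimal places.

In the reaction as written the I₂/I⁻ couple is reduced (cathode) and Mn²⁺/Mn is oxidized (anode), so E°cell = E°(I₂/I⁻) − E°(Mn²⁺/Mn).
E°(I₂/I⁻) = E°cell + E°(anode) = +1.74 + (−1.19) = +0.55 V.

+0.55 V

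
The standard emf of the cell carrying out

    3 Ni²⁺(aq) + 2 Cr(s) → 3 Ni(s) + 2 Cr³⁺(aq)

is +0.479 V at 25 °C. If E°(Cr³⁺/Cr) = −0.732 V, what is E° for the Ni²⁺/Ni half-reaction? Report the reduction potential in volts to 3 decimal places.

−0.253 V

In the reaction as written the Ni²⁺/Ni couple is reduced (cathode) and Cr³⁺/Cr is oxidized (anode), so E°cell = E°(Ni²⁺/Ni) − E°(Cr³⁺/Cr).
E°(Ni²⁺/Ni) = E°cell + E°(anode) = +0.479 + (−0.732) = −0.253 V.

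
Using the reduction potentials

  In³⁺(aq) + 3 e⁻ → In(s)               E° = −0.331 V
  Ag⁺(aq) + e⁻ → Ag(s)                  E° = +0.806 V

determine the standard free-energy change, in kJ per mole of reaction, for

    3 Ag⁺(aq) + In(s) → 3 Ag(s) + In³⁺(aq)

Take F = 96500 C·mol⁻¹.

In the reaction as written Ag⁺(aq) is reduced, so the Ag⁺/Ag couple is the cathode and In³⁺/In is the anode.
E°cell = +0.806 − (−0.331) = +1.137 V; balancing electrons gives n = 3.
ΔG° = −nFE°cell = −(3)(96500)(+1.137) J/mol = −329 kJ/mol.

−329 kJ/mol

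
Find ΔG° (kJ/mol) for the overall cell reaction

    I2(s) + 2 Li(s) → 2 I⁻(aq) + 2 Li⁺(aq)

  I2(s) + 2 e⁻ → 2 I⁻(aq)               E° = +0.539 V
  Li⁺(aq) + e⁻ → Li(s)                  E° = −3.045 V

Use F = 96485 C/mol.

−692 kJ/mol

In the reaction as written I2(s) is reduced, so the I₂/I⁻ couple is the cathode and Li⁺/Li is the anode.
E°cell = +0.539 − (−3.045) = +3.584 V; balancing electrons gives n = 2.
ΔG° = −nFE°cell = −(2)(96485)(+3.584) J/mol = −692 kJ/mol.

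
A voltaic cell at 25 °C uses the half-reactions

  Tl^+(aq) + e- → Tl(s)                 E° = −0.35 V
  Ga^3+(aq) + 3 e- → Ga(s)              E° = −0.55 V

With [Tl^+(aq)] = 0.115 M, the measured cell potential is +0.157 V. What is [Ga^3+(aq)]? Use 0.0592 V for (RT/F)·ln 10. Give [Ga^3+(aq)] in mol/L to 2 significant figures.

With Tl⁺/Tl at the cathode and Ga³⁺/Ga at the anode, E°cell = −0.35 − (−0.55) = +0.20 V (n = 3).
From the Nernst equation, log Q = n(E° − E)/0.0592 = 3·(+0.20 − (+0.157))/0.0592 = 2.179.
Balancing electrons gives 3 Tl^+(aq) + Ga(s) → 3 Tl(s) + Ga^3+(aq); thus Q = [Ga^3+(aq)] / [Tl^+(aq)]^3.
Substituting the known concentrations and solving, log [Ga^3+(aq)] = −0.639 and [Ga^3+(aq)] = 0.23 M.

0.23 M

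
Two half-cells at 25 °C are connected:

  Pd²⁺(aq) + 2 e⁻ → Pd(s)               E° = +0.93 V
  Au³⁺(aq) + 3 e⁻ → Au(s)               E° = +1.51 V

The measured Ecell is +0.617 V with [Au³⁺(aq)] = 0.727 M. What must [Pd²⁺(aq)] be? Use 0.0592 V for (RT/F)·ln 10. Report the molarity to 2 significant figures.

With Au³⁺/Au at the cathode and Pd²⁺/Pd at the anode, E°cell = +1.51 − (+0.93) = +0.58 V (n = 6).
Since E = E° − (0.0592/n)·log Q, log Q = n(E° − E)/0.0592 = −3.750.
The balanced reaction is 2 Au³⁺(aq) + 3 Pd(s) → 2 Au(s) + 3 Pd²⁺(aq), so Q = [Pd²⁺(aq)]^3 / [Au³⁺(aq)]^2.
Isolating [Pd²⁺(aq)] in Q = 10^{−3.750} yields log [Pd²⁺(aq)] = −1.342, i.e. 0.045 M.

0.045 M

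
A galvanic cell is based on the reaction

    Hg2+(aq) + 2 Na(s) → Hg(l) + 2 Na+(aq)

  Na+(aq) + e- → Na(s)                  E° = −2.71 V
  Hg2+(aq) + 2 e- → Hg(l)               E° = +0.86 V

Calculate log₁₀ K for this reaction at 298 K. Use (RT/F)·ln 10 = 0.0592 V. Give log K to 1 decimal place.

log K = 120.6

The Hg²⁺/Hg couple is reduced (cathode); E°cell = +0.86 − (−2.71) = +3.57 V with n = 2.
At equilibrium E = 0, so log K = nE°cell / 0.0592 = (2)(+3.57) / 0.0592 = 120.6.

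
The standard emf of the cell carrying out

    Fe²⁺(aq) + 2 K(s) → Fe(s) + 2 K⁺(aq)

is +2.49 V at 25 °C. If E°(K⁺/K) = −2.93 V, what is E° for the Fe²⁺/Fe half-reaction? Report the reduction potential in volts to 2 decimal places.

−0.44 V

In the reaction as written the Fe²⁺/Fe couple is reduced (cathode) and K⁺/K is oxidized (anode), so E°cell = E°(Fe²⁺/Fe) − E°(K⁺/K).
E°(Fe²⁺/Fe) = E°cell + E°(anode) = +2.49 + (−2.93) = −0.44 V.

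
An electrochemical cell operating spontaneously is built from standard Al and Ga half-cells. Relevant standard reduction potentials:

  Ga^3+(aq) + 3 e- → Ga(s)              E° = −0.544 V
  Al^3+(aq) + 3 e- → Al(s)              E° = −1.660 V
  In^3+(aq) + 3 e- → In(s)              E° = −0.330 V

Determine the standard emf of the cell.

The Ga³⁺/Ga couple has the higher E°, so Ga ion is reduced (cathode) and Al is oxidized (anode).
E°cell = E°(cathode) − E°(anode) = −0.544 − (−1.660) = +1.116 V.

+1.116 V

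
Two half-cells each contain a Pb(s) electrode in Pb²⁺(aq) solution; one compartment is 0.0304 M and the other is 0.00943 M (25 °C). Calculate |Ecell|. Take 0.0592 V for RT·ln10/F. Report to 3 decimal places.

For a concentration cell E°cell = 0, since both electrodes use the same couple.
The compartment with the higher Pb²⁺(aq) concentration (0.0304 M) acts as the cathode; ions are reduced there and produced at the dilute (0.00943 M) anode.
With n = 2, Ecell = −(0.0592/2)·log([dilute]/[conc]) = −(0.0592/2)·log(0.00943/0.0304) = +0.015 V.

0.015 V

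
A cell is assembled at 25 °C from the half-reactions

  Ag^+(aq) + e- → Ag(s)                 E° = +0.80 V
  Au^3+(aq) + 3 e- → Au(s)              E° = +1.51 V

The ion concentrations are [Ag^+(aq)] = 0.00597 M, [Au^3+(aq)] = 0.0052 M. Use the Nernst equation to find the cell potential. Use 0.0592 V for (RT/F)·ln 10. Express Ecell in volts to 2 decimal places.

Since E°(Au³⁺/Au) > E°(Ag⁺/Ag), Au³⁺/Au serves as the cathode.
E°cell = +1.51 − (+0.80) = +0.71 V, with n = 3 electrons transferred.
For the overall reaction Au^3+(aq) + 3 Ag(s) → Au(s) + 3 Ag^+(aq), Q = [Ag^+(aq)]^3 / [Au^3+(aq)] = 4.09×10^−5, giving log Q = −4.388.
E = E° − (0.0592/n)·log Q = +0.71 − (0.0592/3)(−4.388) = +0.80 V.

+0.80 V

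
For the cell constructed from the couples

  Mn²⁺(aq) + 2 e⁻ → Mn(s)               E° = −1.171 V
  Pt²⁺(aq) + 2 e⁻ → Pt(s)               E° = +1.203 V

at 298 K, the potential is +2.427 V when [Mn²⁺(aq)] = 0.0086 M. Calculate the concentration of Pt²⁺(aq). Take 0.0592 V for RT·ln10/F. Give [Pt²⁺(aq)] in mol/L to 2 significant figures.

0.53 M

Pt²⁺/Pt is the cathode (higher E°); E°cell = +1.203 − (−1.171) = +2.374 V with n = 2.
Since E = E° − (0.0592/n)·log Q, log Q = n(E° − E)/0.0592 = −1.791.
For Pt²⁺(aq) + Mn(s) → Pt(s) + Mn²⁺(aq), the reaction quotient is Q = [Mn²⁺(aq)] / [Pt²⁺(aq)].
Substituting the known concentrations and solving, log [Pt²⁺(aq)] = −0.275 and [Pt²⁺(aq)] = 0.53 M.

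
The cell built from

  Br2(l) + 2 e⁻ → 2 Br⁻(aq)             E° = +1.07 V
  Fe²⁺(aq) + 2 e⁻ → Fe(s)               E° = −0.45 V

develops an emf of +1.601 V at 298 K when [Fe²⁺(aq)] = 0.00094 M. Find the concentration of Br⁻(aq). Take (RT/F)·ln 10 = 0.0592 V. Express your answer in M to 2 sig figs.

With Br₂/Br⁻ at the cathode and Fe²⁺/Fe at the anode, E°cell = +1.07 − (−0.45) = +1.52 V (n = 2).
Rearranging E = E° − (0.0592/n)·log Q gives log Q = 2(+1.52 − (+1.601))/0.0592 = −2.736.
Balancing electrons gives Br2(l) + Fe(s) → 2 Br⁻(aq) + Fe²⁺(aq); thus Q = [Br⁻(aq)]^2·[Fe²⁺(aq)].
Isolating [Br⁻(aq)] in Q = 10^{−2.736} yields log [Br⁻(aq)] = 0.145, i.e. 1.4 M.

1.4 M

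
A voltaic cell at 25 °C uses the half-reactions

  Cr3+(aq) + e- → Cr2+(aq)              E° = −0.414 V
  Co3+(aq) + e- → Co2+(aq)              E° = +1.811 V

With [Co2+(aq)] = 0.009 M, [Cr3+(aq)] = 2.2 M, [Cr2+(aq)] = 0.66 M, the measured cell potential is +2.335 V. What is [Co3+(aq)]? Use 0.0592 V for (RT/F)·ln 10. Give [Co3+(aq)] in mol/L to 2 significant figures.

Co³⁺/Co²⁺ is the cathode (higher E°); E°cell = +1.811 − (−0.414) = +2.225 V with n = 1.
Rearranging E = E° − (0.0592/n)·log Q gives log Q = 1(+2.225 − (+2.335))/0.0592 = −1.858.
Balancing electrons gives Co3+(aq) + Cr2+(aq) → Co2+(aq) + Cr3+(aq); thus Q = ([Co2+(aq)]·[Cr3+(aq)]) / ([Co3+(aq)]·[Cr2+(aq)]).
Isolating [Co3+(aq)] in Q = 10^{−1.858} yields log [Co3+(aq)] = 0.335, i.e. 2.2 M.

2.2 M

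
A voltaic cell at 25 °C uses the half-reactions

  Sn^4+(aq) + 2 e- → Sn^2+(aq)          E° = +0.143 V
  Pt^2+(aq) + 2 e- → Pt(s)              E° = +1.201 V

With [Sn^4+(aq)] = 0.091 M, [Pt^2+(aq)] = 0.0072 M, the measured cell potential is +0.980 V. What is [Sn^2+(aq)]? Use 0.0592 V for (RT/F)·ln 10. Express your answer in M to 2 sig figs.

Pt²⁺/Pt is the cathode (higher E°); E°cell = +1.201 − (+0.143) = +1.058 V with n = 2.
Since E = E° − (0.0592/n)·log Q, log Q = n(E° − E)/0.0592 = 2.635.
The balanced reaction is Pt^2+(aq) + Sn^2+(aq) → Pt(s) + Sn^4+(aq), so Q = [Sn^4+(aq)] / ([Pt^2+(aq)]·[Sn^2+(aq)]).
Solving for the unknown gives log [Sn^2+(aq)] = −1.533, so [Sn^2+(aq)] ≈ 0.029 M.

0.029 M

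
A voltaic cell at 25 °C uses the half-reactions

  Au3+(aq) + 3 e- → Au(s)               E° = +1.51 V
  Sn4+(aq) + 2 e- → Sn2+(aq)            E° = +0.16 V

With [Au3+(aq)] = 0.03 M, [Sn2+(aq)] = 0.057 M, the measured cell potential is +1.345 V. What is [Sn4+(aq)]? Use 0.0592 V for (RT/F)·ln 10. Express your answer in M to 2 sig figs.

The Au³⁺/Au couple has the larger reduction potential, so it is the cathode: E°cell = +1.51 − (+0.16) = +1.35 V and n = 6.
Rearranging E = E° − (0.0592/n)·log Q gives log Q = 6(+1.35 − (+1.345))/0.0592 = 0.507.
The balanced reaction is 2 Au3+(aq) + 3 Sn2+(aq) → 2 Au(s) + 3 Sn4+(aq), so Q = [Sn4+(aq)]^3 / ([Au3+(aq)]^2·[Sn2+(aq)]^3).
Substituting the known concentrations and solving, log [Sn4+(aq)] = −2.090 and [Sn4+(aq)] = 0.0081 M.

0.0081 M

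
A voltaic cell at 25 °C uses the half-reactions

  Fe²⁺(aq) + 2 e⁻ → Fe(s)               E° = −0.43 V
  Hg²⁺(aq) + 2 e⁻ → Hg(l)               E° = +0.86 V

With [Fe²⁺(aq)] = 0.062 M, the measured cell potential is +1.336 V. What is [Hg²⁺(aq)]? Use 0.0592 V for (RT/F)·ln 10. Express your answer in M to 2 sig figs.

The Hg²⁺/Hg couple has the larger reduction potential, so it is the cathode: E°cell = +0.86 − (−0.43) = +1.29 V and n = 2.
Rearranging E = E° − (0.0592/n)·log Q gives log Q = 2(+1.29 − (+1.336))/0.0592 = −1.554.
The balanced reaction is Hg²⁺(aq) + Fe(s) → Hg(l) + Fe²⁺(aq), so Q = [Fe²⁺(aq)] / [Hg²⁺(aq)].
Substituting the known concentrations and solving, log [Hg²⁺(aq)] = 0.346 and [Hg²⁺(aq)] = 2.2 M.

2.2 M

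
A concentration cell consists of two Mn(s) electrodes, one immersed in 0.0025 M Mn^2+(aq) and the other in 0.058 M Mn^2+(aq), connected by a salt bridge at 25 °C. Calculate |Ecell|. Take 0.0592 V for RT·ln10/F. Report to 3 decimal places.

0.040 V

For a concentration cell E°cell = 0, since both electrodes use the same couple.
The compartment with the higher Mn^2+(aq) concentration (0.058 M) acts as the cathode; ions are reduced there and produced at the dilute (0.0025 M) anode.
With n = 2, Ecell = −(0.0592/2)·log([dilute]/[conc]) = −(0.0592/2)·log(0.0025/0.058) = +0.040 V.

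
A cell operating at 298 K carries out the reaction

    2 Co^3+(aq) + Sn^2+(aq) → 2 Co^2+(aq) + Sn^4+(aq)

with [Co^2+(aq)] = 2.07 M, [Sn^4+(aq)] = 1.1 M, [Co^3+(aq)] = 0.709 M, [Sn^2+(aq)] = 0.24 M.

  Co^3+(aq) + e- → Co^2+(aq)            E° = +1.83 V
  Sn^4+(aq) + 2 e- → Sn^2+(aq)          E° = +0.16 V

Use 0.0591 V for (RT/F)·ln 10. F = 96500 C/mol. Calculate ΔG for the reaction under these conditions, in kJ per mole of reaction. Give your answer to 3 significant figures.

The standard cell potential is +1.83 − (+0.16) = +1.67 V, with n = 2 electrons in the balanced equation.
Here Q = ([Co^2+(aq)]^2·[Sn^4+(aq)]) / ([Co^3+(aq)]^2·[Sn^2+(aq)]) = 39.1 (log Q = 1.592), giving E = +1.67 − (0.0591/2)·(1.592) = +1.6230 V.
Then ΔG = −nFE = −2 × 96500 × +1.6230 J/mol = −313 kJ/mol.

−313 kJ/mol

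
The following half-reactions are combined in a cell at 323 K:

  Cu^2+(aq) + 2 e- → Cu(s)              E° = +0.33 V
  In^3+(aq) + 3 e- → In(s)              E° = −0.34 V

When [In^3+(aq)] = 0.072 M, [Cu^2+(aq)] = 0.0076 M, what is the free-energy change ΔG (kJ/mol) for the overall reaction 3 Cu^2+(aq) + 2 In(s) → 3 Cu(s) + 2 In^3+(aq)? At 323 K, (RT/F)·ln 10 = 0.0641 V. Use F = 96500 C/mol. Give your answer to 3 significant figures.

The standard cell potential is +0.33 − (−0.34) = +0.67 V, with n = 6 electrons in the balanced equation.
Here Q = [In^3+(aq)]^2 / [Cu^2+(aq)]^3 = 1.18×10^4 (log Q = 4.072), giving E = +0.67 − (0.0641/6)·(4.072) = +0.6265 V.
ΔG = −nFE = −(6)(96500)(+0.6265) J/mol = −363 kJ/mol.

−363 kJ/mol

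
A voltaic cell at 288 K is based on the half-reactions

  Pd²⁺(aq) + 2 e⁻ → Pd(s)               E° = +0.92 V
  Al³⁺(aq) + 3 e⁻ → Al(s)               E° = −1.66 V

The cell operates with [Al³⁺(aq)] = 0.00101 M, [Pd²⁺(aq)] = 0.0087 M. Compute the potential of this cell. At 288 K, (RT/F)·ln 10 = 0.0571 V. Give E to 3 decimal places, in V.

+2.578 V

The Pd²⁺/Pd couple has the more positive E°, so it is the cathode; Al³⁺/Al is the anode.
E°cell = E°cat − E°an = +0.92 − (−1.66) = +2.58 V; n = 6.
For the overall reaction 3 Pd²⁺(aq) + 2 Al(s) → 3 Pd(s) + 2 Al³⁺(aq), Q = [Al³⁺(aq)]^2 / [Pd²⁺(aq)]^3 = 1.55, giving log Q = 0.190.
Applying E = E° − (RT ln10/nF)·log Q gives +2.58 − (0.0571/6)(0.190) = +2.578 V.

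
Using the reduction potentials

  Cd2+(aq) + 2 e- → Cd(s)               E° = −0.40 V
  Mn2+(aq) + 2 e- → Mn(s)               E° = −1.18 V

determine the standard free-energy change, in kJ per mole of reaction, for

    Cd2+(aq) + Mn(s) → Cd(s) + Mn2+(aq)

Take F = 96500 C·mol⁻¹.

In the reaction as written Cd2+(aq) is reduced, so the Cd²⁺/Cd couple is the cathode and Mn²⁺/Mn is the anode.
E°cell = −0.40 − (−1.18) = +0.78 V; balancing electrons gives n = 2.
ΔG° = −nFE°cell = −(2)(96500)(+0.78) J/mol = −151 kJ/mol.

−151 kJ/mol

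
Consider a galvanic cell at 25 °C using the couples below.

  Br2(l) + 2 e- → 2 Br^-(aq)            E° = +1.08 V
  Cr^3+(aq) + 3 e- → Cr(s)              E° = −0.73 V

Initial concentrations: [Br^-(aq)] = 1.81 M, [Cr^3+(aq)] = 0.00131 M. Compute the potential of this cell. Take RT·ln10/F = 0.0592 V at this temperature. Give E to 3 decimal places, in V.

+1.852 V

Since E°(Br₂/Br⁻) > E°(Cr³⁺/Cr), Br₂/Br⁻ serves as the cathode.
E°cell = +1.08 − (−0.73) = +1.81 V, with n = 6 electrons transferred.
The balanced reaction is 3 Br2(l) + 2 Cr(s) → 6 Br^-(aq) + 2 Cr^3+(aq), so Q = [Br^-(aq)]^6·[Cr^3+(aq)]^2 = 6.03×10^−5 and log Q = −4.219.
By the Nernst equation, E = +1.81 − (0.0592/6)·(−4.219) = +1.852 V.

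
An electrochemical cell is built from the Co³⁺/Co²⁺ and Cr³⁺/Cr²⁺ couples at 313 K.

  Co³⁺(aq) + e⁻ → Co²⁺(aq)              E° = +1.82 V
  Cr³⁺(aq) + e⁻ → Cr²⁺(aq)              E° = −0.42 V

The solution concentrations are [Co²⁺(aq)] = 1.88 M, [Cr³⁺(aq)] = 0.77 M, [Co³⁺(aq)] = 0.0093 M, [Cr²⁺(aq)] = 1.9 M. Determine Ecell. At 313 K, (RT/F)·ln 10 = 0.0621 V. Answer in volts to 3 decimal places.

+2.121 V

The Co³⁺/Co²⁺ couple has the more positive E°, so it is the cathode; Cr³⁺/Cr²⁺ is the anode.
E°cell = E°cat − E°an = +1.82 − (−0.42) = +2.24 V; n = 1.
For the overall reaction Co³⁺(aq) + Cr²⁺(aq) → Co²⁺(aq) + Cr³⁺(aq), Q = ([Co²⁺(aq)]·[Cr³⁺(aq)]) / ([Co³⁺(aq)]·[Cr²⁺(aq)]) = 81.9, giving log Q = 1.913.
E = E° − (0.0621/n)·log Q = +2.24 − (0.0621/1)(1.913) = +2.121 V.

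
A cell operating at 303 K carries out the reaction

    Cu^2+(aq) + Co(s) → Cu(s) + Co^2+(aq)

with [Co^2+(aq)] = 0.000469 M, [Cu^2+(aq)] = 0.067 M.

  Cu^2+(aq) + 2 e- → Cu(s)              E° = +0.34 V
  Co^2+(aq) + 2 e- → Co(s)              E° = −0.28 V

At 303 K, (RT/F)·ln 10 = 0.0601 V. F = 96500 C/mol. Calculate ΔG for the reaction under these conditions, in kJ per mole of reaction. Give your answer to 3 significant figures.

E°cell = +0.34 − (−0.28) = +0.62 V; the balanced reaction transfers n = 2 electrons.
Here Q = [Co^2+(aq)] / [Cu^2+(aq)] = 0.007 (log Q = −2.155), giving E = +0.62 − (0.0601/2)·(−2.155) = +0.6848 V.
ΔG = −nFE = −(2)(96500)(+0.6848) J/mol = −132 kJ/mol.

−132 kJ/mol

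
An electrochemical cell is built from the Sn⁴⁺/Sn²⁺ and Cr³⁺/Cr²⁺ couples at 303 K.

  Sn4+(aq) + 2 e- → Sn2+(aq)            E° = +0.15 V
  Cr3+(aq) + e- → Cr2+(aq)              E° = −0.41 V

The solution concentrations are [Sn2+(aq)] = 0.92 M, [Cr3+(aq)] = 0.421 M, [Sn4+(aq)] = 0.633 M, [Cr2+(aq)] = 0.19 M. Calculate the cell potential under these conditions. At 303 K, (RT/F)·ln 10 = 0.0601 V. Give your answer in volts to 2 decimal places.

+0.53 V

The Sn⁴⁺/Sn²⁺ couple has the more positive E°, so it is the cathode; Cr³⁺/Cr²⁺ is the anode.
E°cell = E°cat − E°an = +0.15 − (−0.41) = +0.56 V; n = 2.
The balanced reaction is Sn4+(aq) + 2 Cr2+(aq) → Sn2+(aq) + 2 Cr3+(aq), so Q = ([Sn2+(aq)]·[Cr3+(aq)]^2) / ([Sn4+(aq)]·[Cr2+(aq)]^2) = 7.14 and log Q = 0.853.
E = E° − (0.0601/n)·log Q = +0.56 − (0.0601/2)(0.853) = +0.53 V.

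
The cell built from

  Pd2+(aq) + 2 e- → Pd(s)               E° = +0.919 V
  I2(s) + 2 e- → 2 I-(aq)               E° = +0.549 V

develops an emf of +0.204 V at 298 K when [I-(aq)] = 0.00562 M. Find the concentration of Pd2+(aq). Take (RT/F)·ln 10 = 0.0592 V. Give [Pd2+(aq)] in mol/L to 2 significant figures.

0.078 M

The Pd²⁺/Pd couple has the larger reduction potential, so it is the cathode: E°cell = +0.919 − (+0.549) = +0.370 V and n = 2.
Rearranging E = E° − (0.0592/n)·log Q gives log Q = 2(+0.370 − (+0.204))/0.0592 = 5.608.
The balanced reaction is Pd2+(aq) + 2 I-(aq) → Pd(s) + I2(s), so Q = 1 / ([Pd2+(aq)]·[I-(aq)]^2).
Isolating [Pd2+(aq)] in Q = 10^{5.608} yields log [Pd2+(aq)] = −1.107, i.e. 0.078 M.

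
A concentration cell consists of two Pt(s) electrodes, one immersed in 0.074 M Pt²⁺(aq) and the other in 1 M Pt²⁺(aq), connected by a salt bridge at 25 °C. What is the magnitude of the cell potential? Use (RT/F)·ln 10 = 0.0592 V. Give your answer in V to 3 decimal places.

0.033 V

For a concentration cell E°cell = 0, since both electrodes use the same couple.
The compartment with the higher Pt²⁺(aq) concentration (1 M) acts as the cathode; ions are reduced there and produced at the dilute (0.074 M) anode.
With n = 2, Ecell = −(0.0592/2)·log([dilute]/[conc]) = −(0.0592/2)·log(0.074/1) = +0.033 V.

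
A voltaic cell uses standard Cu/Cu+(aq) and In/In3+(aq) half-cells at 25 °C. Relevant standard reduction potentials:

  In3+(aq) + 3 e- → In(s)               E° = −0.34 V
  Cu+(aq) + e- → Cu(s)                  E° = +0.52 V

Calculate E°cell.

Of the two couples in this cell, the one with the more positive reduction potential is reduced at the cathode: here that is Cu⁺/Cu (+0.52 V); In³⁺/In (−0.34 V) is the anode.
E°cell = E°(cathode) − E°(anode) = +0.52 − (−0.34) = +0.86 V.

+0.86 V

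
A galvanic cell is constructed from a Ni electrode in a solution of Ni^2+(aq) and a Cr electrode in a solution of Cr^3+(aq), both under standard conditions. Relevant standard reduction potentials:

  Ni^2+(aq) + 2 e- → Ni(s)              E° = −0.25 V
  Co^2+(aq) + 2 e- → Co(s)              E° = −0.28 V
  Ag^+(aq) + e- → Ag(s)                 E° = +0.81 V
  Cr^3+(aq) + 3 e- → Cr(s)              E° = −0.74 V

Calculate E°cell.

+0.49 V

Of the two couples in this cell, the one with the more positive reduction potential is reduced at the cathode: here that is Ni²⁺/Ni (−0.25 V); Cr³⁺/Cr (−0.74 V) is the anode.
E°cell = E°(cathode) − E°(anode) = −0.25 − (−0.74) = +0.49 V.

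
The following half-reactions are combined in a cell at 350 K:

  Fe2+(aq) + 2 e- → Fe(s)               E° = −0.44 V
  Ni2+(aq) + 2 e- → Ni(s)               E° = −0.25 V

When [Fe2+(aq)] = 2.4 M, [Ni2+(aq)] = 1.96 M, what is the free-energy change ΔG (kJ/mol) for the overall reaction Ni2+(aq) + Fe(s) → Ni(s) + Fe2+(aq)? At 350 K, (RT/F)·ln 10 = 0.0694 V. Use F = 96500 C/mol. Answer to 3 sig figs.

−36.1 kJ/mol

E°cell = −0.25 − (−0.44) = +0.19 V; the balanced reaction transfers n = 2 electrons.
The reaction quotient is [Fe2+(aq)] / [Ni2+(aq)] = 1.22; by Nernst, E = +0.19 − (0.0694/2)(0.088) = +0.1869 V.
Then ΔG = −nFE = −2 × 96500 × +0.1869 J/mol = −36.1 kJ/mol.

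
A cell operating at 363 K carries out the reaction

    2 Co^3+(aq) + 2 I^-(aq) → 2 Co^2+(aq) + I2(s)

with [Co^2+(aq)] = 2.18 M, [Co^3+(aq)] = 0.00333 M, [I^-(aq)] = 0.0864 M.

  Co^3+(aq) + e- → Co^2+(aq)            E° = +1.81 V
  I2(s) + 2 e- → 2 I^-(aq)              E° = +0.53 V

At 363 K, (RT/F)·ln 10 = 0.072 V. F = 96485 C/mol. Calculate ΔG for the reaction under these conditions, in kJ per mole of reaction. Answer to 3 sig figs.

−193 kJ/mol

With Co³⁺/Co²⁺ reduced at the cathode, E°cell = +1.81 − (+0.53) = +1.28 V and n = 2.
Q = [Co^2+(aq)]^2 / ([Co^3+(aq)]^2·[I^-(aq)]^2) = 5.74×10^7, so log Q = 7.759 and E = +1.28 − (0.072/2)(7.759) = +1.0007 V.
ΔG = −nFE = −(2)(96485)(+1.0007) J/mol = −193 kJ/mol.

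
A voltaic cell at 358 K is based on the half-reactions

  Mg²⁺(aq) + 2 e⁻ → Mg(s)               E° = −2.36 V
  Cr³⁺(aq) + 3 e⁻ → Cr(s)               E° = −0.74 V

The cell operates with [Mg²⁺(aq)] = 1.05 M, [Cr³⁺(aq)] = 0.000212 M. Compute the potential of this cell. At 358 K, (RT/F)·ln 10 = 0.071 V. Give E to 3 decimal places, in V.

Since E°(Cr³⁺/Cr) > E°(Mg²⁺/Mg), Cr³⁺/Cr serves as the cathode.
E°cell = E°cat − E°an = −0.74 − (−2.36) = +1.62 V; n = 6.
Balancing gives 2 Cr³⁺(aq) + 3 Mg(s) → 2 Cr(s) + 3 Mg²⁺(aq); hence Q = [Mg²⁺(aq)]^3 / [Cr³⁺(aq)]^2 = 2.58×10^7 (log Q = 7.411).
E = E° − (0.071/n)·log Q = +1.62 − (0.071/6)(7.411) = +1.532 V.

+1.532 V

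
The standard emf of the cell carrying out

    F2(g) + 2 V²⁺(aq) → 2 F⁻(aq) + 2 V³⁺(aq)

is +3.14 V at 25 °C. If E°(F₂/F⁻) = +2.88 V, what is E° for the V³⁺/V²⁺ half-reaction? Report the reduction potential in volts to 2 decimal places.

−0.26 V

In the reaction as written the F₂/F⁻ couple is reduced (cathode) and V³⁺/V²⁺ is oxidized (anode), so E°cell = E°(F₂/F⁻) − E°(V³⁺/V²⁺).
E°(V³⁺/V²⁺) = E°(cathode) − E°cell = +2.88 − (+3.14) = −0.26 V.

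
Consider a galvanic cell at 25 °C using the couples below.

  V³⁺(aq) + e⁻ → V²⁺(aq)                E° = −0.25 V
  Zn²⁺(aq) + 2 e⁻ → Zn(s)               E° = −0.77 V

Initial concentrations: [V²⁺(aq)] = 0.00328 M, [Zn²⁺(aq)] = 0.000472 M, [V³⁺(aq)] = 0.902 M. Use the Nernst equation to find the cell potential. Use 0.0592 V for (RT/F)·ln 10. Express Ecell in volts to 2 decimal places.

+0.76 V

V³⁺/V²⁺ is reduced (cathode, E° = −0.25 V) and Zn²⁺/Zn is oxidized (anode).
The standard potential is −0.25 − (−0.77) = +0.52 V and the balanced reaction transfers n = 2 electrons.
The balanced reaction is 2 V³⁺(aq) + Zn(s) → 2 V²⁺(aq) + Zn²⁺(aq), so Q = ([V²⁺(aq)]^2·[Zn²⁺(aq)]) / [V³⁺(aq)]^2 = 6.24×10^−9 and log Q = −8.205.
E = E° − (0.0592/n)·log Q = +0.52 − (0.0592/2)(−8.205) = +0.76 V.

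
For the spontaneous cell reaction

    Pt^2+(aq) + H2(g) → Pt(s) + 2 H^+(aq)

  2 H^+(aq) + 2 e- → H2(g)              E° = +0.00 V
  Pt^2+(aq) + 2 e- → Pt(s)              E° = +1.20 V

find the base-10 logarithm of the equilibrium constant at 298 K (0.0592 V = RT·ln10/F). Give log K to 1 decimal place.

log K = 40.5

The Pt²⁺/Pt couple is reduced (cathode); E°cell = +1.20 − (+0.00) = +1.20 V with n = 2.
At equilibrium E = 0, so log K = nE°cell / 0.0592 = (2)(+1.20) / 0.0592 = 40.5.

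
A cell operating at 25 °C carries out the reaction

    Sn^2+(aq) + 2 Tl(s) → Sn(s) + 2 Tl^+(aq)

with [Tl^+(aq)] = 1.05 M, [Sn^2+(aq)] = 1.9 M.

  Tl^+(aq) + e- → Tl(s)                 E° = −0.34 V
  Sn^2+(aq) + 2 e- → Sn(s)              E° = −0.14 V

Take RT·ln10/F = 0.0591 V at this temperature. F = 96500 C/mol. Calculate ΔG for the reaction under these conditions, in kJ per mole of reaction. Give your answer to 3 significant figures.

E°cell = −0.14 − (−0.34) = +0.20 V; the balanced reaction transfers n = 2 electrons.
Here Q = [Tl^+(aq)]^2 / [Sn^2+(aq)] = 0.58 (log Q = −0.236), giving E = +0.20 − (0.0591/2)·(−0.236) = +0.2070 V.
ΔG = −nFE = −(2)(96500)(+0.2070) J/mol = −40.0 kJ/mol.

−40.0 kJ/mol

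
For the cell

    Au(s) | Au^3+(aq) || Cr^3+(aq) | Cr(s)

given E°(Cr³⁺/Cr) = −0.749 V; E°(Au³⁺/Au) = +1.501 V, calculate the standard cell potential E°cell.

−2.250 V

By convention the left-hand electrode in cell notation is the anode (oxidation) and the right-hand electrode is the cathode (reduction).
E°cell = E°(right) − E°(left) = −0.749 − (+1.501) = −2.250 V.
The negative sign shows that, as written, the cell would require an external voltage to drive the reaction.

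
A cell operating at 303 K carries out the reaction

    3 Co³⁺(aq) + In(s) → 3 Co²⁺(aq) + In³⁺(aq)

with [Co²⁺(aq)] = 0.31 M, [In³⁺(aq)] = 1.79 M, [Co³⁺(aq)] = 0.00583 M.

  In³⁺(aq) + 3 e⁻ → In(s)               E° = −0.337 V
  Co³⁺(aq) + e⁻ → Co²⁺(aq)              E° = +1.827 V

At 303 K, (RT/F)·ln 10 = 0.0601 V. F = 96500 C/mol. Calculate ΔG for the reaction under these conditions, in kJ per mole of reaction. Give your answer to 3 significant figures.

E°cell = +1.827 − (−0.337) = +2.164 V; the balanced reaction transfers n = 3 electrons.
Q = ([Co²⁺(aq)]^3·[In³⁺(aq)]) / [Co³⁺(aq)]^3 = 2.69×10^5, so log Q = 5.430 and E = +2.164 − (0.0601/3)(5.430) = +2.0552 V.
Then ΔG = −nFE = −3 × 96500 × +2.0552 J/mol = −595 kJ/mol.

−595 kJ/mol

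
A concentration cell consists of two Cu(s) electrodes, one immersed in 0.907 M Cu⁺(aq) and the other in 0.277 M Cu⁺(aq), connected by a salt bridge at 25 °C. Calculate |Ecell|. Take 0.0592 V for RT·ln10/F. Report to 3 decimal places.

0.030 V

For a concentration cell E°cell = 0, since both electrodes use the same couple.
The compartment with the higher Cu⁺(aq) concentration (0.907 M) acts as the cathode; ions are reduced there and produced at the dilute (0.277 M) anode.
With n = 1, Ecell = −(0.0592/1)·log([dilute]/[conc]) = −(0.0592/1)·log(0.277/0.907) = +0.030 V.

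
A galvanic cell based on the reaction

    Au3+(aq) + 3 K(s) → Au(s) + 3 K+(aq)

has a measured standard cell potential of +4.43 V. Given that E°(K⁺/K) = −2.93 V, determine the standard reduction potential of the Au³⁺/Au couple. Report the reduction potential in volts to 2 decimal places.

In the reaction as written the Au³⁺/Au couple is reduced (cathode) and K⁺/K is oxidized (anode), so E°cell = E°(Au³⁺/Au) − E°(K⁺/K).
E°(Au³⁺/Au) = E°cell + E°(anode) = +4.43 + (−2.93) = +1.50 V.

+1.50 V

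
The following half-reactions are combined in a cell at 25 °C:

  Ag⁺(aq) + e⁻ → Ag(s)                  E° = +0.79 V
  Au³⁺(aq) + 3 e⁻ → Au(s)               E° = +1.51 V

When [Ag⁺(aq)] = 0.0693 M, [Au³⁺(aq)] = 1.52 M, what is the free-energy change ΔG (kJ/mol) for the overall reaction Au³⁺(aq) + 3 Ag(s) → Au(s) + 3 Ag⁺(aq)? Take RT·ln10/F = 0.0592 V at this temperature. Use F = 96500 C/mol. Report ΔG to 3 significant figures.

E°cell = +1.51 − (+0.79) = +0.72 V; the balanced reaction transfers n = 3 electrons.
The reaction quotient is [Ag⁺(aq)]^3 / [Au³⁺(aq)] = 0.000219; by Nernst, E = +0.72 − (0.0592/3)(−3.660) = +0.7922 V.
ΔG = −nFE = −(3)(96500)(+0.7922) J/mol = −229 kJ/mol.

−229 kJ/mol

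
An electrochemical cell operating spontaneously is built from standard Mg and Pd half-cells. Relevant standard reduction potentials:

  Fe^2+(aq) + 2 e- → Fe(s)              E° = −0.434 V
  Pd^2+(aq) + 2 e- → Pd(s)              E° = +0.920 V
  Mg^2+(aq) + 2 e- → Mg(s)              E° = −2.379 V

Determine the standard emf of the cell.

Of the two couples in this cell, the one with the more positive reduction potential is reduced at the cathode: here that is Pd²⁺/Pd (+0.920 V); Mg²⁺/Mg (−2.379 V) is the anode.
E°cell = E°(cathode) − E°(anode) = +0.920 − (−2.379) = +3.299 V.

+3.299 V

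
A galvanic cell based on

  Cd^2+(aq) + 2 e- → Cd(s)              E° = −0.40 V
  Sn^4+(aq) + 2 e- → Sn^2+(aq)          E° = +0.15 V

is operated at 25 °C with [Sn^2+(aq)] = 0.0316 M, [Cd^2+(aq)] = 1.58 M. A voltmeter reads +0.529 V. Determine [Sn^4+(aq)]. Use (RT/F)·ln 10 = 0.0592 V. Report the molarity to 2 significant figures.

With Sn⁴⁺/Sn²⁺ at the cathode and Cd²⁺/Cd at the anode, E°cell = +0.15 − (−0.40) = +0.55 V (n = 2).
Rearranging E = E° − (0.0592/n)·log Q gives log Q = 2(+0.55 − (+0.529))/0.0592 = 0.709.
For Sn^4+(aq) + Cd(s) → Sn^2+(aq) + Cd^2+(aq), the reaction quotient is Q = ([Sn^2+(aq)]·[Cd^2+(aq)]) / [Sn^4+(aq)].
Substituting the known concentrations and solving, log [Sn^4+(aq)] = −2.011 and [Sn^4+(aq)] = 0.0097 M.

0.0097 M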